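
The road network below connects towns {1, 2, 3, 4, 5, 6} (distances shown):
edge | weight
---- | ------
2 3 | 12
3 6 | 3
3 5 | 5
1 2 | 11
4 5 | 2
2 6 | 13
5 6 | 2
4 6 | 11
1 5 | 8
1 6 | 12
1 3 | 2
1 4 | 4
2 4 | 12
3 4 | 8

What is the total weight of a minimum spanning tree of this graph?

20

Prim, starting at 5.
Step 1: cheapest edge leaving the tree is 4 5 (2); add 4.
Step 2: cheapest edge leaving the tree is 5 6 (2); add 6.
Step 3: cheapest edge leaving the tree is 3 6 (3); add 3.
Step 4: cheapest edge leaving the tree is 1 3 (2); add 1.
Step 5: cheapest edge leaving the tree is 1 2 (11); add 2.
MST edges: 4 5, 5 6, 3 6, 1 3, 1 2; total weight 2+2+3+2+11 = 20.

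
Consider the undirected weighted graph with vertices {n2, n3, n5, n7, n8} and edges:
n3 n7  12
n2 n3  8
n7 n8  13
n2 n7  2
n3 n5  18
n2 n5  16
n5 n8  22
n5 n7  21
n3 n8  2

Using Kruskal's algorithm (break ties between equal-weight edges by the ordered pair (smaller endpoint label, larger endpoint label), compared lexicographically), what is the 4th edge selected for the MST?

Sort edges by weight, then run Kruskal:
n2 n7 (2): add. Components now {n2,n7} {n3} {n8} {n5}
n3 n8 (2): add. Components now {n2,n7} {n3,n8} {n5}
n2 n3 (8): add. Components now {n2,n3,n7,n8} {n5}
n3 n7 (12): skip — n7 and n3 already connected.
n7 n8 (13): skip — n7 and n8 already connected.
n2 n5 (16): add. Components now {n2,n3,n5,n7,n8}
The 4th edge added is n2 n5.

n2-n5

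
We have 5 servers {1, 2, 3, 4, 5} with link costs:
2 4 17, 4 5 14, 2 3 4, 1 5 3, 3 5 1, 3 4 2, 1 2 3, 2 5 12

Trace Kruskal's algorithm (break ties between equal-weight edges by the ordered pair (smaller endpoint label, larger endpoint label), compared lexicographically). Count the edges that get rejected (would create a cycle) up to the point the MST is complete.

Sort edges by weight, then run Kruskal:
3 5 (1): add. Components now {1} {2} {3,5} {4}
3 4 (2): add. Components now {1} {2} {3,4,5}
1 2 (3): add. Components now {1,2} {3,4,5}
1 5 (3): add. Components now {1,2,3,4,5}
Edges rejected before the tree was complete: 0.

0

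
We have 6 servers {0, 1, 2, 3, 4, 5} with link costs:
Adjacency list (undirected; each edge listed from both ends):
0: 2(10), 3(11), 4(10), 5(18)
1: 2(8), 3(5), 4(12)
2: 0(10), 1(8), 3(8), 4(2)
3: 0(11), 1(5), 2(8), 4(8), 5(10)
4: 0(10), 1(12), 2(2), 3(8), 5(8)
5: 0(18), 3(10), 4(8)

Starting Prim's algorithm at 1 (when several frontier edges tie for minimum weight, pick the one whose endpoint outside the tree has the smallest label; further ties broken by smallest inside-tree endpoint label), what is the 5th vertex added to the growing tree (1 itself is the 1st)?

Prim, starting at 1.
Step 1: frontier [1—3 5, 1—2 8, 1—4 12] → take 1—3 (5); add 3.
Step 2: frontier [1—2 8, 1—4 12, 2—3 8, 3—4 8, 3—5 10, 0—3 11] → take 1—2 (8); add 2.
Step 3: frontier [1—4 12, 2—4 2, 0—2 10, 3—4 8, 3—5 10, 0—3 11] → take 2—4 (2); add 4.
Step 4: frontier [0—2 10, 3—5 10, 0—3 11, 4—5 8, 0—4 10] → take 4—5 (8); add 5.
Step 5: frontier [0—2 10, 0—3 11, 0—4 10, 0—5 18] → take 0—2 (10); add 0.
Vertex order: 1, 3, 2, 4, 5, 0. The 5th vertex is 5.

5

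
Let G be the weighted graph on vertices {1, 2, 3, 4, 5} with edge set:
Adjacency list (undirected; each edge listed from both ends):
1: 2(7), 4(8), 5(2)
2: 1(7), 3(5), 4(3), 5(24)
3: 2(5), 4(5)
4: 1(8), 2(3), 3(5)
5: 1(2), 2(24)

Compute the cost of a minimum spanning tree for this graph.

17

Grow the tree from 5 using Prim:
Step 1: frontier [1 5 2, 2 5 24] → take 1 5 (2); add 1.
Step 2: frontier [1 2 7, 1 4 8, 2 5 24] → take 1 2 (7); add 2.
Step 3: frontier [1 4 8, 2 4 3, 2 3 5] → take 2 4 (3); add 4.
Step 4: frontier [2 3 5, 3 4 5] → take 2 3 (5); add 3.
MST edges: 1 5, 1 2, 2 4, 2 3; total weight 2+7+3+5 = 17.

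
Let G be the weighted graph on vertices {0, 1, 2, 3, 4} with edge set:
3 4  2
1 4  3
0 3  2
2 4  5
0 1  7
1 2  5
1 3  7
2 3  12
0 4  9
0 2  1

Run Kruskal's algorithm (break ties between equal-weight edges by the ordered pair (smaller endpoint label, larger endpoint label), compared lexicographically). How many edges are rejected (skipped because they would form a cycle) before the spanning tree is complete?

Kruskal: consider edges lightest-first.
0 2 (1): add — endpoints in different components.
0 3 (2): add — endpoints in different components.
3 4 (2): add — endpoints in different components.
1 4 (3): add — endpoints in different components.
Edges rejected before the tree was complete: 0.

0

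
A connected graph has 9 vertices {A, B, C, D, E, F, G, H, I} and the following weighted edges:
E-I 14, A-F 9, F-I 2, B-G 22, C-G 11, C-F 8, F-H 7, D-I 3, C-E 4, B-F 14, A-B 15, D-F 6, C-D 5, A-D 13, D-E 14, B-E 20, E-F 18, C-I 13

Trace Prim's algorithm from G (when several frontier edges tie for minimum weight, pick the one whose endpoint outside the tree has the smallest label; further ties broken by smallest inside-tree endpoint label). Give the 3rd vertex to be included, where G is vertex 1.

E

Grow the tree from G using Prim:
Step 1: cheapest edge leaving the tree is C-G (11); add C.
Step 2: cheapest edge leaving the tree is C-E (4); add E.
Step 3: cheapest edge leaving the tree is C-D (5); add D.
Step 4: cheapest edge leaving the tree is D-I (3); add I.
Step 5: cheapest edge leaving the tree is F-I (2); add F.
Step 6: cheapest edge leaving the tree is F-H (7); add H.
Step 7: cheapest edge leaving the tree is A-F (9); add A.
Step 8: cheapest edge leaving the tree is B-F (14); add B.
Vertex order: G, C, E, D, I, F, H, A, B. The 3rd vertex is E.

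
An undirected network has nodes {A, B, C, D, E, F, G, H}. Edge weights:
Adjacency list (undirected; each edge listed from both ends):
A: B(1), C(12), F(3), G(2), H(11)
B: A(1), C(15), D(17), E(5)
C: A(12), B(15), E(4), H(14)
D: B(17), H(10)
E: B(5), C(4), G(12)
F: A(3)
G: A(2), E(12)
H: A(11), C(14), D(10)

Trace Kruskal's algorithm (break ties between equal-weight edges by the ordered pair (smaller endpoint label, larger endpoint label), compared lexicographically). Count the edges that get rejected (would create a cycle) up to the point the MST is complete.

Sort edges by weight, then run Kruskal:
A B (1): add — endpoints in different components.
A G (2): add — endpoints in different components.
A F (3): add — endpoints in different components.
C E (4): add — endpoints in different components.
B E (5): add — endpoints in different components.
D H (10): add — endpoints in different components.
A H (11): add — endpoints in different components.
Edges rejected before the tree was complete: 0.

0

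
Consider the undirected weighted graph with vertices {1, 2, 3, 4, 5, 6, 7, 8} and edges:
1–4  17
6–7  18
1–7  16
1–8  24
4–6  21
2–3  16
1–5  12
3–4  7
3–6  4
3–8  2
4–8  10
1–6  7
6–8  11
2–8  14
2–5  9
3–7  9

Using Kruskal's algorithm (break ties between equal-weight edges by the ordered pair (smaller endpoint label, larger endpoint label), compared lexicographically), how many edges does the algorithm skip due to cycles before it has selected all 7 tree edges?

2

Kruskal: consider edges lightest-first.
3–8 (2): add — endpoints in different components.
3–6 (4): add — endpoints in different components.
1–6 (7): add — endpoints in different components.
3–4 (7): add — endpoints in different components.
2–5 (9): add — endpoints in different components.
3–7 (9): add — endpoints in different components.
4–8 (10): skip — 4 and 8 already connected.
6–8 (11): skip — 6 and 8 already connected.
1–5 (12): add — endpoints in different components.
Edges rejected before the tree was complete: 2.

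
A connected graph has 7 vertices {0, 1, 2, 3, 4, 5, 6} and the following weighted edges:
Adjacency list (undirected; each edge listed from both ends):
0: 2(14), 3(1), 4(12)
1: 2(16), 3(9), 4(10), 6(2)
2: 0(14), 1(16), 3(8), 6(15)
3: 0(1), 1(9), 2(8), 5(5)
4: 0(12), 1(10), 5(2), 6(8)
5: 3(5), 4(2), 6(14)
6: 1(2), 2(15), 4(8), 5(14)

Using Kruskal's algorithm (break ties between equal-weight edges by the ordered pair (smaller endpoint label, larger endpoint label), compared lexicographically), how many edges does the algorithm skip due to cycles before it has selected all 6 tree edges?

Sort edges by weight, then run Kruskal:
0-3 (1): add. Components now {0,3} {1} {2} {4} {5} {6}
1-6 (2): add. Components now {0,3} {1,6} {2} {4} {5}
4-5 (2): add. Components now {0,3} {1,6} {2} {4,5}
3-5 (5): add. Components now {0,3,4,5} {1,6} {2}
2-3 (8): add. Components now {0,2,3,4,5} {1,6}
4-6 (8): add. Components now {0,1,2,3,4,5,6}
Edges rejected before the tree was complete: 0.

0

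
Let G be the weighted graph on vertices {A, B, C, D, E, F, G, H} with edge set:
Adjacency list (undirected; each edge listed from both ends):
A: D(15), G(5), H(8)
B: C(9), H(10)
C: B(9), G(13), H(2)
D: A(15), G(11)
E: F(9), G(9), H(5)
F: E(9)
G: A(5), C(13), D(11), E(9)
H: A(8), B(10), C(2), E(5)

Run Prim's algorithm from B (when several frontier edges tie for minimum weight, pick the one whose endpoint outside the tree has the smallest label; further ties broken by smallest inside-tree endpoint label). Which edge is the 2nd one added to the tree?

Prim, starting at B.
Step 1: cheapest edge leaving the tree is B–C (9); add C.
Step 2: cheapest edge leaving the tree is C–H (2); add H.
Step 3: cheapest edge leaving the tree is E–H (5); add E.
Step 4: cheapest edge leaving the tree is A–H (8); add A.
Step 5: cheapest edge leaving the tree is A–G (5); add G.
Step 6: cheapest edge leaving the tree is E–F (9); add F.
Step 7: cheapest edge leaving the tree is D–G (11); add D.
The 2nd edge added is C–H.

C-H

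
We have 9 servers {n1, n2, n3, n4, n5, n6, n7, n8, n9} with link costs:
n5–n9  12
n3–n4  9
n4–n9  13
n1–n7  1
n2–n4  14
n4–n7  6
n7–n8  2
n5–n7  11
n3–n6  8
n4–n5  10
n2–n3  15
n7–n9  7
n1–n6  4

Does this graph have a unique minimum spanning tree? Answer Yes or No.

Yes

Kruskal's algorithm — process edges by increasing weight (ties by edge label):
n1–n7 (1): add — endpoints in different components.
n7–n8 (2): add — endpoints in different components.
n1–n6 (4): add — endpoints in different components.
n4–n7 (6): add — endpoints in different components.
n7–n9 (7): add — endpoints in different components.
n3–n6 (8): add — endpoints in different components.
n3–n4 (9): skip — n4 and n3 already connected.
n4–n5 (10): add — endpoints in different components.
n5–n7 (11): skip — n5 and n7 already connected.
n5–n9 (12): skip — n9 and n5 already connected.
n4–n9 (13): skip — n4 and n9 already connected.
n2–n4 (14): add — endpoints in different components.
Every non-tree edge has weight strictly greater than the heaviest edge on the tree path between its endpoints, so the MST is unique.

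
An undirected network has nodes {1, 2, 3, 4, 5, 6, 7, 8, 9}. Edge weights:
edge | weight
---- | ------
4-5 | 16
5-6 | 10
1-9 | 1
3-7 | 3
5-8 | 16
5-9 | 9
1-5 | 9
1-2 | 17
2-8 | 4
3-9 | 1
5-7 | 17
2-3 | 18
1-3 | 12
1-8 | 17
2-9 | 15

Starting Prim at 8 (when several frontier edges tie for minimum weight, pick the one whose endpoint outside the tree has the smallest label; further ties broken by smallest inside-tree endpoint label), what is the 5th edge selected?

Prim, starting at 8.
Step 1: cheapest edge leaving the tree is 2-8 (4); add 2.
Step 2: cheapest edge leaving the tree is 2-9 (15); add 9.
Step 3: cheapest edge leaving the tree is 1-9 (1); add 1.
Step 4: cheapest edge leaving the tree is 3-9 (1); add 3.
Step 5: cheapest edge leaving the tree is 3-7 (3); add 7.
Step 6: cheapest edge leaving the tree is 1-5 (9); add 5.
Step 7: cheapest edge leaving the tree is 5-6 (10); add 6.
Step 8: cheapest edge leaving the tree is 4-5 (16); add 4.
The 5th edge added is 3-7.

3-7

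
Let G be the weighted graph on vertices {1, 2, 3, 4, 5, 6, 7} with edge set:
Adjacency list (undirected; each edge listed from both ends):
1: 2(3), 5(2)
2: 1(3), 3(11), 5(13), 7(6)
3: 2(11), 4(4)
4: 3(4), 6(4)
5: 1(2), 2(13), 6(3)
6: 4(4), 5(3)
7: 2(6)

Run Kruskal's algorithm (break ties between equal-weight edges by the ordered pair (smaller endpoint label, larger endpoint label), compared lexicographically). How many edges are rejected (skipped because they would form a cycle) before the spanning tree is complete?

0

Sort edges by weight, then run Kruskal:
1 5 (2): add — endpoints in different components.
1 2 (3): add — endpoints in different components.
5 6 (3): add — endpoints in different components.
3 4 (4): add — endpoints in different components.
4 6 (4): add — endpoints in different components.
2 7 (6): add — endpoints in different components.
Edges rejected before the tree was complete: 0.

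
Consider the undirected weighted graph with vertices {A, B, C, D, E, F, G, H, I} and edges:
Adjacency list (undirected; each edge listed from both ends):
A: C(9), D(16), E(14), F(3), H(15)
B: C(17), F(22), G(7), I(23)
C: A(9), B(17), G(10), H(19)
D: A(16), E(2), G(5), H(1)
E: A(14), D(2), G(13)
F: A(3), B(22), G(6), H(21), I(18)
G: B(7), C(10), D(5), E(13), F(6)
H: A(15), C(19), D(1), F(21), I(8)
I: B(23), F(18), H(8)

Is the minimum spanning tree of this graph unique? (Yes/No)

Yes

Kruskal: consider edges lightest-first.
D H (1): add — endpoints in different components.
D E (2): add — endpoints in different components.
A F (3): add — endpoints in different components.
D G (5): add — endpoints in different components.
F G (6): add — endpoints in different components.
B G (7): add — endpoints in different components.
H I (8): add — endpoints in different components.
A C (9): add — endpoints in different components.
Every non-tree edge has weight strictly greater than the heaviest edge on the tree path between its endpoints, so the MST is unique.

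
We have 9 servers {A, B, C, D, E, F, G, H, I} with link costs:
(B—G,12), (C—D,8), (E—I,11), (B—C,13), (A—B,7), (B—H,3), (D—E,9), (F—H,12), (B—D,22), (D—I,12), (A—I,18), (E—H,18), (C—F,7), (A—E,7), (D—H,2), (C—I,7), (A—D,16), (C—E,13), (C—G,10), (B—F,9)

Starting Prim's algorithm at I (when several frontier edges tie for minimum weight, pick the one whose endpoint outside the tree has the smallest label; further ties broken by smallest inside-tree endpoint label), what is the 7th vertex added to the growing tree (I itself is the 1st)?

A

Grow the tree from I using Prim:
Step 1: cheapest edge leaving the tree is C—I (7); add C.
Step 2: cheapest edge leaving the tree is C—F (7); add F.
Step 3: cheapest edge leaving the tree is C—D (8); add D.
Step 4: cheapest edge leaving the tree is D—H (2); add H.
Step 5: cheapest edge leaving the tree is B—H (3); add B.
Step 6: cheapest edge leaving the tree is A—B (7); add A.
Step 7: cheapest edge leaving the tree is A—E (7); add E.
Step 8: cheapest edge leaving the tree is C—G (10); add G.
Vertex order: I, C, F, D, H, B, A, E, G. The 7th vertex is A.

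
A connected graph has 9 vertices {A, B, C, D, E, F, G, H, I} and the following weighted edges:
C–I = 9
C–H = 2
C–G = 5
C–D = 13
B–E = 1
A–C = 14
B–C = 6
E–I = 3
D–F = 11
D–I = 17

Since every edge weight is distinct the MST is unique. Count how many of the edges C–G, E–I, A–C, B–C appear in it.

Kruskal: consider edges lightest-first.
B–E (1): add — endpoints in different components.
C–H (2): add — endpoints in different components.
E–I (3): add — endpoints in different components.
C–G (5): add — endpoints in different components.
B–C (6): add — endpoints in different components.
C–I (9): skip — C and I already connected.
D–F (11): add — endpoints in different components.
C–D (13): add — endpoints in different components.
A–C (14): add — endpoints in different components.
MST edge set: {B–E, C–H, E–I, C–G, B–C, D–F, C–D, A–C}.
Of the listed edges, {C–G, E–I, A–C, B–C} are in the MST → 4.

4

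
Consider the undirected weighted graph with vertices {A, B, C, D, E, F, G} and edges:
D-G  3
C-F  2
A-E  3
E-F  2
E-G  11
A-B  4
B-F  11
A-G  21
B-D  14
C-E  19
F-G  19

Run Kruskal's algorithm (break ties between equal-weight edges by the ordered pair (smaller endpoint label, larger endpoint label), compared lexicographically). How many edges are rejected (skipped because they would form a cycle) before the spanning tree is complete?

Sort edges by weight, then run Kruskal:
C-F (2): add. Components now {A} {B} {C,F} {D} {E} {G}
E-F (2): add. Components now {A} {B} {C,E,F} {D} {G}
A-E (3): add. Components now {A,C,E,F} {B} {D} {G}
D-G (3): add. Components now {A,C,E,F} {B} {D,G}
A-B (4): add. Components now {A,B,C,E,F} {D,G}
B-F (11): skip — B and F already connected.
E-G (11): add. Components now {A,B,C,D,E,F,G}
Edges rejected before the tree was complete: 1.

1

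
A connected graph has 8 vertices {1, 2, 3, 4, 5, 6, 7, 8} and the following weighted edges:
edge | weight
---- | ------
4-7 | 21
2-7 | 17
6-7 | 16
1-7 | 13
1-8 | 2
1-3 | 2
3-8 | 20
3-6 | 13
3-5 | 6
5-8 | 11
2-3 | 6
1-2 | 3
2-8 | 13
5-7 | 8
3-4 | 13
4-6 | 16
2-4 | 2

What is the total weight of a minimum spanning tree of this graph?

36

Kruskal's algorithm — process edges by increasing weight (ties by edge label):
1-3 (2): add — endpoints in different components.
1-8 (2): add — endpoints in different components.
2-4 (2): add — endpoints in different components.
1-2 (3): add — endpoints in different components.
2-3 (6): skip — 2 and 3 already connected.
3-5 (6): add — endpoints in different components.
5-7 (8): add — endpoints in different components.
5-8 (11): skip — 5 and 8 already connected.
1-7 (13): skip — 1 and 7 already connected.
2-8 (13): skip — 2 and 8 already connected.
3-4 (13): skip — 3 and 4 already connected.
3-6 (13): add — endpoints in different components.
MST edges: 1-3, 1-8, 2-4, 1-2, 3-5, 5-7, 3-6; total weight 2+2+2+3+6+8+13 = 36.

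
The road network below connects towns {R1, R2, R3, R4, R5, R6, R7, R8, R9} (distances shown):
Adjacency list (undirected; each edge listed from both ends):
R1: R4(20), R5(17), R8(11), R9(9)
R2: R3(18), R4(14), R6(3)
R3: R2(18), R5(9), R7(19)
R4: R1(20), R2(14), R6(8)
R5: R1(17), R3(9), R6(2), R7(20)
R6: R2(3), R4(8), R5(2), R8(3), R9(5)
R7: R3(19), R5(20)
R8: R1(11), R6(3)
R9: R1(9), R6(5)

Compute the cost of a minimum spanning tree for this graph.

Prim's algorithm from R7:
Step 1: cheapest edge leaving the tree is R3—R7 (19); add R3.
Step 2: cheapest edge leaving the tree is R3—R5 (9); add R5.
Step 3: cheapest edge leaving the tree is R5—R6 (2); add R6.
Step 4: cheapest edge leaving the tree is R2—R6 (3); add R2.
Step 5: cheapest edge leaving the tree is R6—R8 (3); add R8.
Step 6: cheapest edge leaving the tree is R6—R9 (5); add R9.
Step 7: cheapest edge leaving the tree is R4—R6 (8); add R4.
Step 8: cheapest edge leaving the tree is R1—R9 (9); add R1.
MST edges: R3—R7, R3—R5, R5—R6, R2—R6, R6—R8, R6—R9, R4—R6, R1—R9; total weight 19+9+2+3+3+5+8+9 = 58.

58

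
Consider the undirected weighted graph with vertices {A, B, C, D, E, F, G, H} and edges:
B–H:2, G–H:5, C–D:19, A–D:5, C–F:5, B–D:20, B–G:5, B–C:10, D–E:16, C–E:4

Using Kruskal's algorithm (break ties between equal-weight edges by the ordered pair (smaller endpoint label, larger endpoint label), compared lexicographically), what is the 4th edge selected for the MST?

B-G

Kruskal: consider edges lightest-first.
B–H (2): add — endpoints in different components.
C–E (4): add — endpoints in different components.
A–D (5): add — endpoints in different components.
B–G (5): add — endpoints in different components.
C–F (5): add — endpoints in different components.
G–H (5): skip — G and H already connected.
B–C (10): add — endpoints in different components.
D–E (16): add — endpoints in different components.
The 4th edge added is B–G.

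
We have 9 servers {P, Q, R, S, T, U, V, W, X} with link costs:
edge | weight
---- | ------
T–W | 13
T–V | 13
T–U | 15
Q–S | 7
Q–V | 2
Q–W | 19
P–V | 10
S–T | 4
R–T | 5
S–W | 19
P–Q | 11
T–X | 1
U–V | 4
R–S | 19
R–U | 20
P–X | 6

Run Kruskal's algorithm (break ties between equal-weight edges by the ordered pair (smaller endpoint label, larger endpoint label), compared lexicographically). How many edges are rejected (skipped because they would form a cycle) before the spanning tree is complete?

3

Sort edges by weight, then run Kruskal:
T–X (1): add — endpoints in different components.
Q–V (2): add — endpoints in different components.
S–T (4): add — endpoints in different components.
U–V (4): add — endpoints in different components.
R–T (5): add — endpoints in different components.
P–X (6): add — endpoints in different components.
Q–S (7): add — endpoints in different components.
P–V (10): skip — P and V already connected.
P–Q (11): skip — P and Q already connected.
T–V (13): skip — T and V already connected.
T–W (13): add — endpoints in different components.
Edges rejected before the tree was complete: 3.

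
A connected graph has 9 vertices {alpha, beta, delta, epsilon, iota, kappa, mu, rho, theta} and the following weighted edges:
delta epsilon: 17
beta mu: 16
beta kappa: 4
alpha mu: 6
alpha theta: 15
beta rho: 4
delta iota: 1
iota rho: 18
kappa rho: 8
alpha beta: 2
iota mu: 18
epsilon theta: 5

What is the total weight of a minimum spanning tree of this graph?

Kruskal's algorithm — process edges by increasing weight (ties by edge label):
delta iota (1): add — endpoints in different components.
alpha beta (2): add — endpoints in different components.
beta kappa (4): add — endpoints in different components.
beta rho (4): add — endpoints in different components.
epsilon theta (5): add — endpoints in different components.
alpha mu (6): add — endpoints in different components.
kappa rho (8): skip — kappa and rho already connected.
alpha theta (15): add — endpoints in different components.
beta mu (16): skip — beta and mu already connected.
delta epsilon (17): add — endpoints in different components.
MST edges: delta iota, alpha beta, beta kappa, beta rho, epsilon theta, alpha mu, alpha theta, delta epsilon; total weight 1+2+4+4+5+6+15+17 = 54.

54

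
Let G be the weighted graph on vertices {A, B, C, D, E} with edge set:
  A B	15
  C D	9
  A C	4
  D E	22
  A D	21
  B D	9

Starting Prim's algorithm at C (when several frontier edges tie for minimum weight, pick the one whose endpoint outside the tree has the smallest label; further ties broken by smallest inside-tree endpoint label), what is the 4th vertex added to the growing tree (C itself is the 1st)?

B

Prim's algorithm from C:
Step 1: frontier [A C 4, C D 9] → take A C (4); add A.
Step 2: frontier [A B 15, A D 21, C D 9] → take C D (9); add D.
Step 3: frontier [A B 15, B D 9, D E 22] → take B D (9); add B.
Step 4: frontier [D E 22] → take D E (22); add E.
Vertex order: C, A, D, B, E. The 4th vertex is B.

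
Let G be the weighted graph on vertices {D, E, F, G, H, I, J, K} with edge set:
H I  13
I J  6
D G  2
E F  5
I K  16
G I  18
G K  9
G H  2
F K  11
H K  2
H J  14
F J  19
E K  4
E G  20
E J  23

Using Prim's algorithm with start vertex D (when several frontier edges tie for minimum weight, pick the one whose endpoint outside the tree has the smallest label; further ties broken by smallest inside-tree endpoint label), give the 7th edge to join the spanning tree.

I-J

Grow the tree from D using Prim:
Step 1: cheapest edge leaving the tree is D G (2); add G.
Step 2: cheapest edge leaving the tree is G H (2); add H.
Step 3: cheapest edge leaving the tree is H K (2); add K.
Step 4: cheapest edge leaving the tree is E K (4); add E.
Step 5: cheapest edge leaving the tree is E F (5); add F.
Step 6: cheapest edge leaving the tree is H I (13); add I.
Step 7: cheapest edge leaving the tree is I J (6); add J.
The 7th edge added is I J.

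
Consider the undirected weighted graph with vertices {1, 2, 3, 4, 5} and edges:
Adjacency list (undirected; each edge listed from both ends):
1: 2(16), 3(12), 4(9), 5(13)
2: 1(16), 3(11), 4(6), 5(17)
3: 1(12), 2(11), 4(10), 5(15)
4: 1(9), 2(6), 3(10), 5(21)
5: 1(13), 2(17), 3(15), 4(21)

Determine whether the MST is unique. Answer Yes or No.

Sort edges by weight, then run Kruskal:
2—4 (6): add — endpoints in different components.
1—4 (9): add — endpoints in different components.
3—4 (10): add — endpoints in different components.
2—3 (11): skip — 2 and 3 already connected.
1—3 (12): skip — 1 and 3 already connected.
1—5 (13): add — endpoints in different components.
Every non-tree edge has weight strictly greater than the heaviest edge on the tree path between its endpoints, so the MST is unique.

Yes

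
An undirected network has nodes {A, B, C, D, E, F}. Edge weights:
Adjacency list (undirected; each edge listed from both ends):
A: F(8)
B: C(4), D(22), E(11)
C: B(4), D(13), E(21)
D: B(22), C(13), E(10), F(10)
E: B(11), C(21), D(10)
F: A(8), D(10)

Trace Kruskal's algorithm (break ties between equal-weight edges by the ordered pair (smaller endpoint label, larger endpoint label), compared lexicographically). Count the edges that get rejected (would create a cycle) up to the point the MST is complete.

0

Sort edges by weight, then run Kruskal:
B C (4): add — endpoints in different components.
A F (8): add — endpoints in different components.
D E (10): add — endpoints in different components.
D F (10): add — endpoints in different components.
B E (11): add — endpoints in different components.
Edges rejected before the tree was complete: 0.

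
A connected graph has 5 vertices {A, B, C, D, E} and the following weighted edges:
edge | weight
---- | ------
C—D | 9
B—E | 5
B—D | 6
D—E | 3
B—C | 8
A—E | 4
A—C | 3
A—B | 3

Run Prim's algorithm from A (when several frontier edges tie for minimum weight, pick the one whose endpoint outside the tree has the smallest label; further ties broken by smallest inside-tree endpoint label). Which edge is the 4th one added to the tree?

D-E

Prim's algorithm from A:
Step 1: cheapest edge leaving the tree is A—B (3); add B.
Step 2: cheapest edge leaving the tree is A—C (3); add C.
Step 3: cheapest edge leaving the tree is A—E (4); add E.
Step 4: cheapest edge leaving the tree is D—E (3); add D.
The 4th edge added is D—E.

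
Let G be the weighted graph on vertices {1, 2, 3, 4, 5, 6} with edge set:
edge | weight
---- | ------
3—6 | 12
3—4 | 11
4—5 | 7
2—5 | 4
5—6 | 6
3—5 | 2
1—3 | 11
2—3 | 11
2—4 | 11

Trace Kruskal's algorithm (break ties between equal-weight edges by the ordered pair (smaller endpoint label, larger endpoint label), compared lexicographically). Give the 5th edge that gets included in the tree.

1-3

Sort edges by weight, then run Kruskal:
3—5 (2): add — endpoints in different components.
2—5 (4): add — endpoints in different components.
5—6 (6): add — endpoints in different components.
4—5 (7): add — endpoints in different components.
1—3 (11): add — endpoints in different components.
The 5th edge added is 1—3.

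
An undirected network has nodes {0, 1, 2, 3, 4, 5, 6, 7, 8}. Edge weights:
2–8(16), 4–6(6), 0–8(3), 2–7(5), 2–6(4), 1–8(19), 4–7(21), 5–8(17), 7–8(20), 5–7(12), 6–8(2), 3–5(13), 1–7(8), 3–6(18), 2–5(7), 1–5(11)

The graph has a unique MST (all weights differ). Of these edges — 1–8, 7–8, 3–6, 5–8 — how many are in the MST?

Sort edges by weight, then run Kruskal:
6–8 (2): add — endpoints in different components.
0–8 (3): add — endpoints in different components.
2–6 (4): add — endpoints in different components.
2–7 (5): add — endpoints in different components.
4–6 (6): add — endpoints in different components.
2–5 (7): add — endpoints in different components.
1–7 (8): add — endpoints in different components.
1–5 (11): skip — 1 and 5 already connected.
5–7 (12): skip — 5 and 7 already connected.
3–5 (13): add — endpoints in different components.
MST edge set: {6–8, 0–8, 2–6, 2–7, 4–6, 2–5, 1–7, 3–5}.
Of the listed edges, {} are in the MST → 0.

0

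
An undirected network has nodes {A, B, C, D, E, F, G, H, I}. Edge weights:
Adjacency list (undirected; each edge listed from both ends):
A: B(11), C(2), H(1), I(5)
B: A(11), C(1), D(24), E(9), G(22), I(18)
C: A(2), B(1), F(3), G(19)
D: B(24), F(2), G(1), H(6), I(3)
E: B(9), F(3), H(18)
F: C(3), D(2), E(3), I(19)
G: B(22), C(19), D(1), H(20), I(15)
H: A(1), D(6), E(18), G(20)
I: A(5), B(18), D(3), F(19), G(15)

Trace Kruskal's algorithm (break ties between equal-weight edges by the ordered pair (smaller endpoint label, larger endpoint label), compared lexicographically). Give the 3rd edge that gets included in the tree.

Kruskal: consider edges lightest-first.
A–H (1): add — endpoints in different components.
B–C (1): add — endpoints in different components.
D–G (1): add — endpoints in different components.
A–C (2): add — endpoints in different components.
D–F (2): add — endpoints in different components.
C–F (3): add — endpoints in different components.
D–I (3): add — endpoints in different components.
E–F (3): add — endpoints in different components.
The 3rd edge added is D–G.

D-G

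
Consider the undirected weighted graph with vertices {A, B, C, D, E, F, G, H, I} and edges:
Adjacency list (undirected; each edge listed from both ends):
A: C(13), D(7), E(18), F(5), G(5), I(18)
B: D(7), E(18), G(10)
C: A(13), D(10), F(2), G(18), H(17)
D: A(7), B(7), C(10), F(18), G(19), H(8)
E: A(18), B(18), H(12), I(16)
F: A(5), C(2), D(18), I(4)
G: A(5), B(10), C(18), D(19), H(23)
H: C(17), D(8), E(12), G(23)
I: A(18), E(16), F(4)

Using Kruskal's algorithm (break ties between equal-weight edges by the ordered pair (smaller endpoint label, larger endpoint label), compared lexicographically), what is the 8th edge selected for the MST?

Kruskal's algorithm — process edges by increasing weight (ties by edge label):
C–F (2): add — endpoints in different components.
F–I (4): add — endpoints in different components.
A–F (5): add — endpoints in different components.
A–G (5): add — endpoints in different components.
A–D (7): add — endpoints in different components.
B–D (7): add — endpoints in different components.
D–H (8): add — endpoints in different components.
B–G (10): skip — B and G already connected.
C–D (10): skip — C and D already connected.
E–H (12): add — endpoints in different components.
The 8th edge added is E–H.

E-H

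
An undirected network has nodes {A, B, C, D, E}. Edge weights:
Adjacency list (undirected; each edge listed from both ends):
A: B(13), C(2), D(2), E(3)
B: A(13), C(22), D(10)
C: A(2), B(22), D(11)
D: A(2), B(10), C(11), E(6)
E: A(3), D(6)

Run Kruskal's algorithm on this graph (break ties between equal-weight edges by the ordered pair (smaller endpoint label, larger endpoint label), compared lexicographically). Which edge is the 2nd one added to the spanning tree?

A-D

Sort edges by weight, then run Kruskal:
A-C (2): add — endpoints in different components.
A-D (2): add — endpoints in different components.
A-E (3): add — endpoints in different components.
D-E (6): skip — D and E already connected.
B-D (10): add — endpoints in different components.
The 2nd edge added is A-D.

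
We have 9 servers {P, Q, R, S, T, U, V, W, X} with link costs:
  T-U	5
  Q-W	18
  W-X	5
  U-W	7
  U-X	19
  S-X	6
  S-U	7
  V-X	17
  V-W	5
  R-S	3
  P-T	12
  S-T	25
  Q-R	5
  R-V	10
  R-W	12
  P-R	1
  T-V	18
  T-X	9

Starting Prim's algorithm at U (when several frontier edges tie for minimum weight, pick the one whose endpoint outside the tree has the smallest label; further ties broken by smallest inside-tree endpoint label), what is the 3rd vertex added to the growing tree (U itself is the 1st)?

S

Prim's algorithm from U:
Step 1: cheapest edge leaving the tree is T-U (5); add T.
Step 2: cheapest edge leaving the tree is S-U (7); add S.
Step 3: cheapest edge leaving the tree is R-S (3); add R.
Step 4: cheapest edge leaving the tree is P-R (1); add P.
Step 5: cheapest edge leaving the tree is Q-R (5); add Q.
Step 6: cheapest edge leaving the tree is S-X (6); add X.
Step 7: cheapest edge leaving the tree is W-X (5); add W.
Step 8: cheapest edge leaving the tree is V-W (5); add V.
Vertex order: U, T, S, R, P, Q, X, W, V. The 3rd vertex is S.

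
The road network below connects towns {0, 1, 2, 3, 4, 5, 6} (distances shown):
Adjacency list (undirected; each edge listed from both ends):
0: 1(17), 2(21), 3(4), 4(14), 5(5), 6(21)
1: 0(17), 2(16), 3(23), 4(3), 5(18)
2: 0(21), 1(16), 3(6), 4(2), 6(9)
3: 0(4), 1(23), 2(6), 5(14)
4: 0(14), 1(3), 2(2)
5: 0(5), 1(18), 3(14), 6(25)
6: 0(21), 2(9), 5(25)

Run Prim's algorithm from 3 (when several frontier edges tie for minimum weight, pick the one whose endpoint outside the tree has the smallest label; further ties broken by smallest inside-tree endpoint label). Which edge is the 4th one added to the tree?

Prim, starting at 3.
Step 1: cheapest edge leaving the tree is 0-3 (4); add 0.
Step 2: cheapest edge leaving the tree is 0-5 (5); add 5.
Step 3: cheapest edge leaving the tree is 2-3 (6); add 2.
Step 4: cheapest edge leaving the tree is 2-4 (2); add 4.
Step 5: cheapest edge leaving the tree is 1-4 (3); add 1.
Step 6: cheapest edge leaving the tree is 2-6 (9); add 6.
The 4th edge added is 2-4.

2-4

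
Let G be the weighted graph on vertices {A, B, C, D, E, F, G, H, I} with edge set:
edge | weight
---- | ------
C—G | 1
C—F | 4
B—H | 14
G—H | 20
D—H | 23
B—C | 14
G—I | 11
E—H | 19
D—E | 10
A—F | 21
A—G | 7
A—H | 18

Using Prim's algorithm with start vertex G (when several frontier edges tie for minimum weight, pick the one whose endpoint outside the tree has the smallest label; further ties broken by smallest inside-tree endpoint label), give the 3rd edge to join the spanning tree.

Prim, starting at G.
Step 1: cheapest edge leaving the tree is C—G (1); add C.
Step 2: cheapest edge leaving the tree is C—F (4); add F.
Step 3: cheapest edge leaving the tree is A—G (7); add A.
Step 4: cheapest edge leaving the tree is G—I (11); add I.
Step 5: cheapest edge leaving the tree is B—C (14); add B.
Step 6: cheapest edge leaving the tree is B—H (14); add H.
Step 7: cheapest edge leaving the tree is E—H (19); add E.
Step 8: cheapest edge leaving the tree is D—E (10); add D.
The 3rd edge added is A—G.

A-G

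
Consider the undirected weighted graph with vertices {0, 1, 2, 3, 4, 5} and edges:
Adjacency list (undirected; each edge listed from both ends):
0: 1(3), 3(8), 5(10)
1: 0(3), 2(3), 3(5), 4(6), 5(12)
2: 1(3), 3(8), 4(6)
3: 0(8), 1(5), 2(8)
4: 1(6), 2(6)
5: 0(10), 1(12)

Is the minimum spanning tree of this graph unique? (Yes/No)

Sort edges by weight, then run Kruskal:
0–1 (3): add — endpoints in different components.
1–2 (3): add — endpoints in different components.
1–3 (5): add — endpoints in different components.
1–4 (6): add — endpoints in different components.
2–4 (6): skip — 2 and 4 already connected.
0–3 (8): skip — 0 and 3 already connected.
2–3 (8): skip — 2 and 3 already connected.
0–5 (10): add — endpoints in different components.
Non-tree edge 2–4 has weight 6, equal to the heaviest edge on its tree cycle — swapping gives another MST of the same weight. Not unique.

No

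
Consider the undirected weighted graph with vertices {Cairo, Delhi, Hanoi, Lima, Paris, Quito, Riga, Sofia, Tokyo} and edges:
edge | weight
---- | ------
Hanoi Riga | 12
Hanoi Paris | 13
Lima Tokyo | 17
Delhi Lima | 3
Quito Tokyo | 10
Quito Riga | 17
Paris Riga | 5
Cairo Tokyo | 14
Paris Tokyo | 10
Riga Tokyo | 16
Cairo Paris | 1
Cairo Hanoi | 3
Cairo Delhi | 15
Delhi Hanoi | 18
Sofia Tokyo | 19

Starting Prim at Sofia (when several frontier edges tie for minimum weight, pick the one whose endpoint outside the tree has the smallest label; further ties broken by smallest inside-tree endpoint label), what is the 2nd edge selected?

Paris-Tokyo

Prim's algorithm from Sofia:
Step 1: cheapest edge leaving the tree is Sofia Tokyo (19); add Tokyo.
Step 2: cheapest edge leaving the tree is Paris Tokyo (10); add Paris.
Step 3: cheapest edge leaving the tree is Cairo Paris (1); add Cairo.
Step 4: cheapest edge leaving the tree is Cairo Hanoi (3); add Hanoi.
Step 5: cheapest edge leaving the tree is Paris Riga (5); add Riga.
Step 6: cheapest edge leaving the tree is Quito Tokyo (10); add Quito.
Step 7: cheapest edge leaving the tree is Cairo Delhi (15); add Delhi.
Step 8: cheapest edge leaving the tree is Delhi Lima (3); add Lima.
The 2nd edge added is Paris Tokyo.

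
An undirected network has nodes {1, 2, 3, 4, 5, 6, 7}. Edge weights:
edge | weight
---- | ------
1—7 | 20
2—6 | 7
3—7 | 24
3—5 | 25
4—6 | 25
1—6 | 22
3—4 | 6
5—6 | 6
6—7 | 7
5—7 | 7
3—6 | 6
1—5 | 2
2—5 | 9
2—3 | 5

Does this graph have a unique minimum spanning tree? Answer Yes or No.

No

Kruskal's algorithm — process edges by increasing weight (ties by edge label):
1—5 (2): add — endpoints in different components.
2—3 (5): add — endpoints in different components.
3—4 (6): add — endpoints in different components.
3—6 (6): add — endpoints in different components.
5—6 (6): add — endpoints in different components.
2—6 (7): skip — 2 and 6 already connected.
5—7 (7): add — endpoints in different components.
Non-tree edge 6—7 has weight 7, equal to the heaviest edge on its tree cycle — swapping gives another MST of the same weight. Not unique.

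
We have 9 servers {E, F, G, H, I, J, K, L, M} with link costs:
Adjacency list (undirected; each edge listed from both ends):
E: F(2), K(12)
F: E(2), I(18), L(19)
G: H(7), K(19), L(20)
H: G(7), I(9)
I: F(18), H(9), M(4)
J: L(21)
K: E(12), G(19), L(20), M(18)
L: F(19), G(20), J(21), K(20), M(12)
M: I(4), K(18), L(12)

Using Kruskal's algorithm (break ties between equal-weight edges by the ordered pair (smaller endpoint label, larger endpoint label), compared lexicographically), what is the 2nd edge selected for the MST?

I-M

Sort edges by weight, then run Kruskal:
E—F (2): add — endpoints in different components.
I—M (4): add — endpoints in different components.
G—H (7): add — endpoints in different components.
H—I (9): add — endpoints in different components.
E—K (12): add — endpoints in different components.
L—M (12): add — endpoints in different components.
F—I (18): add — endpoints in different components.
K—M (18): skip — K and M already connected.
F—L (19): skip — F and L already connected.
G—K (19): skip — G and K already connected.
G—L (20): skip — G and L already connected.
K—L (20): skip — K and L already connected.
J—L (21): add — endpoints in different components.
The 2nd edge added is I—M.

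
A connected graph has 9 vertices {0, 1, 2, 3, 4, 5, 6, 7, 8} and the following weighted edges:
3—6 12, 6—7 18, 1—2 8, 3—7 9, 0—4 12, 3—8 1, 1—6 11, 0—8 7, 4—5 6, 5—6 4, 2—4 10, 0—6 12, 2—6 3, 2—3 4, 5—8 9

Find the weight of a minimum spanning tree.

42

Prim's algorithm from 3:
Step 1: cheapest edge leaving the tree is 3—8 (1); add 8.
Step 2: cheapest edge leaving the tree is 2—3 (4); add 2.
Step 3: cheapest edge leaving the tree is 2—6 (3); add 6.
Step 4: cheapest edge leaving the tree is 5—6 (4); add 5.
Step 5: cheapest edge leaving the tree is 4—5 (6); add 4.
Step 6: cheapest edge leaving the tree is 0—8 (7); add 0.
Step 7: cheapest edge leaving the tree is 1—2 (8); add 1.
Step 8: cheapest edge leaving the tree is 3—7 (9); add 7.
MST edges: 3—8, 2—3, 2—6, 5—6, 4—5, 0—8, 1—2, 3—7; total weight 1+4+3+4+6+7+8+9 = 42.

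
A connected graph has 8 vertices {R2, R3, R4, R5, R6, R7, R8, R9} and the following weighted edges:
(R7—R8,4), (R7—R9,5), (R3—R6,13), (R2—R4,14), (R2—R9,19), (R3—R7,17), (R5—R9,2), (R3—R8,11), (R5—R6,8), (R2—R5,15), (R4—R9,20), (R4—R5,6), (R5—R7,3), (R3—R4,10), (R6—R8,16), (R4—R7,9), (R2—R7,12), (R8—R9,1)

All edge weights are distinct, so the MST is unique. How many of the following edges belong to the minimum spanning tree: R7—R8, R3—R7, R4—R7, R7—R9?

0

Kruskal's algorithm — process edges by increasing weight (ties by edge label):
R8—R9 (1): add — endpoints in different components.
R5—R9 (2): add — endpoints in different components.
R5—R7 (3): add — endpoints in different components.
R7—R8 (4): skip — R8 and R7 already connected.
R7—R9 (5): skip — R9 and R7 already connected.
R4—R5 (6): add — endpoints in different components.
R5—R6 (8): add — endpoints in different components.
R4—R7 (9): skip — R4 and R7 already connected.
R3—R4 (10): add — endpoints in different components.
R3—R8 (11): skip — R3 and R8 already connected.
R2—R7 (12): add — endpoints in different components.
MST edge set: {R8—R9, R5—R9, R5—R7, R4—R5, R5—R6, R3—R4, R2—R7}.
Of the listed edges, {} are in the MST → 0.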